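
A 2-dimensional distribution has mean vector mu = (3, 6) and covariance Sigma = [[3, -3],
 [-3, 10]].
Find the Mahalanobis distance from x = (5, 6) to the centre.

Step 1 — centre the observation: (x - mu) = (2, 0).

Step 2 — invert Sigma. det(Sigma) = 3·10 - (-3)² = 21.
  Sigma^{-1} = (1/det) · [[d, -b], [-b, a]] = [[0.4762, 0.1429],
 [0.1429, 0.1429]].

Step 3 — form the quadratic (x - mu)^T · Sigma^{-1} · (x - mu):
  Sigma^{-1} · (x - mu) = (0.9524, 0.2857).
  (x - mu)^T · [Sigma^{-1} · (x - mu)] = (2)·(0.9524) + (0)·(0.2857) = 1.9048.

Step 4 — take square root: d = √(1.9048) ≈ 1.3801.

d(x, mu) = √(1.9048) ≈ 1.3801


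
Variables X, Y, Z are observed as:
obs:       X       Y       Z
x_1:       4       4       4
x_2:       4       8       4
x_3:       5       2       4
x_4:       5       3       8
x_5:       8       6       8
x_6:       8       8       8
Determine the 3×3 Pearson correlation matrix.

Step 1 — column means:
  mean(X) = (4 + 4 + 5 + 5 + 8 + 8) / 6 = 34/6 = 5.6667
  mean(Y) = (4 + 8 + 2 + 3 + 6 + 8) / 6 = 31/6 = 5.1667
  mean(Z) = (4 + 4 + 4 + 8 + 8 + 8) / 6 = 36/6 = 6

Step 2 — sample variances and covariances s[i,j] = (1/(n-1)) · Σ_k (x_{k,i} - mean_i) · (x_{k,j} - mean_j), with n-1 = 5:
  s[X,X] = ((-1.6667)·(-1.6667) + (-1.6667)·(-1.6667) + (-0.6667)·(-0.6667) + (-0.6667)·(-0.6667) + (2.3333)·(2.3333) + (2.3333)·(2.3333)) / 5 = 17.3333/5 = 3.4667
  s[X,Y] = ((-1.6667)·(-1.1667) + (-1.6667)·(2.8333) + (-0.6667)·(-3.1667) + (-0.6667)·(-2.1667) + (2.3333)·(0.8333) + (2.3333)·(2.8333)) / 5 = 9.3333/5 = 1.8667
  s[X,Z] = ((-1.6667)·(-2) + (-1.6667)·(-2) + (-0.6667)·(-2) + (-0.6667)·(2) + (2.3333)·(2) + (2.3333)·(2)) / 5 = 16/5 = 3.2
  s[Y,Y] = ((-1.1667)·(-1.1667) + (2.8333)·(2.8333) + (-3.1667)·(-3.1667) + (-2.1667)·(-2.1667) + (0.8333)·(0.8333) + (2.8333)·(2.8333)) / 5 = 32.8333/5 = 6.5667
  s[Y,Z] = ((-1.1667)·(-2) + (2.8333)·(-2) + (-3.1667)·(-2) + (-2.1667)·(2) + (0.8333)·(2) + (2.8333)·(2)) / 5 = 6/5 = 1.2
  s[Z,Z] = ((-2)·(-2) + (-2)·(-2) + (-2)·(-2) + (2)·(2) + (2)·(2) + (2)·(2)) / 5 = 24/5 = 4.8
  Sample standard deviations s_i = √(s[i,i]):
  s(X) = √(3.4667) = 1.8619
  s(Y) = √(6.5667) = 2.5626
  s(Z) = √(4.8) = 2.1909

Step 3 — r_{ij} = s_{ij} / (s_i · s_j):
  r[X,X] = 1 (diagonal).
  r[X,Y] = 1.8667 / (1.8619 · 2.5626) = 1.8667 / 4.7712 = 0.3912
  r[X,Z] = 3.2 / (1.8619 · 2.1909) = 3.2 / 4.0792 = 0.7845
  r[Y,Y] = 1 (diagonal).
  r[Y,Z] = 1.2 / (2.5626 · 2.1909) = 1.2 / 5.6143 = 0.2137
  r[Z,Z] = 1 (diagonal).

R is symmetric with unit diagonal. Assembling:

R = [[1, 0.3912, 0.7845],
 [0.3912, 1, 0.2137],
 [0.7845, 0.2137, 1]]


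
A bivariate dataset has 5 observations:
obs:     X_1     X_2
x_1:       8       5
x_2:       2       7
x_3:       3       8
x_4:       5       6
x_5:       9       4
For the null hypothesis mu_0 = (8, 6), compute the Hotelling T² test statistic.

Step 1 — sample mean vector:
  mean(X_1) = (8 + 2 + 3 + 5 + 9) / 5 = 27/5 = 5.4
  mean(X_2) = (5 + 7 + 8 + 6 + 4) / 5 = 30/5 = 6
  x̄ = (5.4, 6),  deviation x̄ - mu_0 = (5.4, 6) - (8, 6) = (-2.6, 0).

Step 2 — sample covariance matrix, S[i,j] = (1/(n-1)) · Σ_k (x_{k,i} - mean_i) · (x_{k,j} - mean_j), divisor n-1 = 4:
  S[X_1,X_1] = ((2.6)·(2.6) + (-3.4)·(-3.4) + (-2.4)·(-2.4) + (-0.4)·(-0.4) + (3.6)·(3.6)) / 4 = 37.2/4 = 9.3
  S[X_1,X_2] = ((2.6)·(-1) + (-3.4)·(1) + (-2.4)·(2) + (-0.4)·(0) + (3.6)·(-2)) / 4 = -18/4 = -4.5
  S[X_2,X_2] = ((-1)·(-1) + (1)·(1) + (2)·(2) + (0)·(0) + (-2)·(-2)) / 4 = 10/4 = 2.5
  S = [[9.3, -4.5],
 [-4.5, 2.5]].

Step 3 — invert S. det(S) = 9.3·2.5 - (-4.5)² = 3.
  S^{-1} = (1/det) · [[d, -b], [-b, a]] = [[0.8333, 1.5],
 [1.5, 3.1]].

Step 4 — quadratic form (x̄ - mu_0)^T · S^{-1} · (x̄ - mu_0):
  S^{-1} · (x̄ - mu_0) = (-2.1667, -3.9),
  (x̄ - mu_0)^T · [...] = (-2.6)·(-2.1667) + (0)·(-3.9) = 5.6333.

Step 5 — scale by n: T² = 5 · 5.6333 = 28.1667.

T² ≈ 28.1667


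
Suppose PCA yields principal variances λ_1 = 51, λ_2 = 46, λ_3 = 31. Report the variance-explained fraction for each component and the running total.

Step 1 — total variance = trace(Sigma) = Σ λ_i = 51 + 46 + 31 = 128.

Step 2 — fraction explained by component i = λ_i / Σ λ:
  PC1: 51/128 = 0.3984
  PC2: 46/128 = 0.3594
  PC3: 31/128 = 0.2422

Step 3 — cumulative fraction after k components = (λ_1 + ... + λ_k) / Σ λ:
  k = 1: 51/128 = 0.3984
  k = 2: (51 + 46)/128 = 97/128 = 0.7578
  k = 3: (51 + 46 + 31)/128 = 128/128 = 1

Summary (fraction, with percent):

explained: PC1 0.3984 (39.84%), PC2 0.3594 (35.94%), PC3 0.2422 (24.22%);  cumulative: 0.3984, 0.7578, 1


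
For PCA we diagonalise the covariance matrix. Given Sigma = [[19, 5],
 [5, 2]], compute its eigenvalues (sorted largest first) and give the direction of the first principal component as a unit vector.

Step 1 — characteristic polynomial of 2×2 Sigma:
  det(Sigma - λI) = λ² - trace · λ + det = 0.
  trace = 19 + 2 = 21, det = 19·2 - (5)² = 13.
Step 2 — discriminant:
  Δ = trace² - 4·det = 441 - 52 = 389.
Step 3 — eigenvalues:
  λ = (trace ± √Δ)/2 = (21 ± 19.7231)/2,
  λ_1 = 20.3615,  λ_2 = 0.6385.

Step 4 — unit eigenvector for λ_1: solve (Sigma - λ_1 I)v = 0. First row:
  (19 - 20.3615)·v_x + (5)·v_y = 0, i.e. (-1.3615)·v_x + (5)·v_y = 0,
  so v ∝ (b, λ_1 - a) = (5, 1.3615) = u.
  ||u|| = √((5)² + (1.3615)²) = √(26.8538) ≈ 5.1821,
  v_1 = u/||u|| ≈ (0.9649, 0.2627) (||v_1|| = 1).

λ_1 = 20.3615,  λ_2 = 0.6385;  v_1 ≈ (0.9649, 0.2627)


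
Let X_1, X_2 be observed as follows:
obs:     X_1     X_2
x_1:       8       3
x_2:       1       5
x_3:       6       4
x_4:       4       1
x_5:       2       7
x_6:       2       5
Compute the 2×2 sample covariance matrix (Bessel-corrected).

Step 1 — column means:
  mean(X_1) = (8 + 1 + 6 + 4 + 2 + 2) / 6 = 23/6 = 3.8333
  mean(X_2) = (3 + 5 + 4 + 1 + 7 + 5) / 6 = 25/6 = 4.1667

Step 2 — sample covariance S[i,j] = (1/(n-1)) · Σ_k (x_{k,i} - mean_i) · (x_{k,j} - mean_j), with n-1 = 5.
  S[X_1,X_1] = ((4.1667)·(4.1667) + (-2.8333)·(-2.8333) + (2.1667)·(2.1667) + (0.1667)·(0.1667) + (-1.8333)·(-1.8333) + (-1.8333)·(-1.8333)) / 5 = 36.8333/5 = 7.3667
  S[X_1,X_2] = ((4.1667)·(-1.1667) + (-2.8333)·(0.8333) + (2.1667)·(-0.1667) + (0.1667)·(-3.1667) + (-1.8333)·(2.8333) + (-1.8333)·(0.8333)) / 5 = -14.8333/5 = -2.9667
  S[X_2,X_2] = ((-1.1667)·(-1.1667) + (0.8333)·(0.8333) + (-0.1667)·(-0.1667) + (-3.1667)·(-3.1667) + (2.8333)·(2.8333) + (0.8333)·(0.8333)) / 5 = 20.8333/5 = 4.1667

S is symmetric (S[j,i] = S[i,j]). Assembling:

S = [[7.3667, -2.9667],
 [-2.9667, 4.1667]]


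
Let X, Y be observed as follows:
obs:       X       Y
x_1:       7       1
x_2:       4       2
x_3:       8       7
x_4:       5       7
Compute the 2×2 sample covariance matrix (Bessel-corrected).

Step 1 — column means:
  mean(X) = (7 + 4 + 8 + 5) / 4 = 24/4 = 6
  mean(Y) = (1 + 2 + 7 + 7) / 4 = 17/4 = 4.25

Step 2 — sample covariance S[i,j] = (1/(n-1)) · Σ_k (x_{k,i} - mean_i) · (x_{k,j} - mean_j), with n-1 = 3.
  S[X,X] = ((1)·(1) + (-2)·(-2) + (2)·(2) + (-1)·(-1)) / 3 = 10/3 = 3.3333
  S[X,Y] = ((1)·(-3.25) + (-2)·(-2.25) + (2)·(2.75) + (-1)·(2.75)) / 3 = 4/3 = 1.3333
  S[Y,Y] = ((-3.25)·(-3.25) + (-2.25)·(-2.25) + (2.75)·(2.75) + (2.75)·(2.75)) / 3 = 30.75/3 = 10.25

S is symmetric (S[j,i] = S[i,j]). Assembling:

S = [[3.3333, 1.3333],
 [1.3333, 10.25]]


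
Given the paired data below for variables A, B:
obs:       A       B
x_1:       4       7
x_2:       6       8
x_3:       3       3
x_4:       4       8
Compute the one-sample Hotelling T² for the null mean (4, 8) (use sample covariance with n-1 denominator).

Step 1 — sample mean vector:
  mean(A) = (4 + 6 + 3 + 4) / 4 = 17/4 = 4.25
  mean(B) = (7 + 8 + 3 + 8) / 4 = 26/4 = 6.5
  x̄ = (4.25, 6.5),  deviation x̄ - mu_0 = (4.25, 6.5) - (4, 8) = (0.25, -1.5).

Step 2 — sample covariance matrix, S[i,j] = (1/(n-1)) · Σ_k (x_{k,i} - mean_i) · (x_{k,j} - mean_j), divisor n-1 = 3:
  S[A,A] = ((-0.25)·(-0.25) + (1.75)·(1.75) + (-1.25)·(-1.25) + (-0.25)·(-0.25)) / 3 = 4.75/3 = 1.5833
  S[A,B] = ((-0.25)·(0.5) + (1.75)·(1.5) + (-1.25)·(-3.5) + (-0.25)·(1.5)) / 3 = 6.5/3 = 2.1667
  S[B,B] = ((0.5)·(0.5) + (1.5)·(1.5) + (-3.5)·(-3.5) + (1.5)·(1.5)) / 3 = 17/3 = 5.6667
  S = [[1.5833, 2.1667],
 [2.1667, 5.6667]].

Step 3 — invert S. det(S) = 1.5833·5.6667 - (2.1667)² = 4.2778.
  S^{-1} = (1/det) · [[d, -b], [-b, a]] = [[1.3247, -0.5065],
 [-0.5065, 0.3701]].

Step 4 — quadratic form (x̄ - mu_0)^T · S^{-1} · (x̄ - mu_0):
  S^{-1} · (x̄ - mu_0) = (1.0909, -0.6818),
  (x̄ - mu_0)^T · [...] = (0.25)·(1.0909) + (-1.5)·(-0.6818) = 1.2955.

Step 5 — scale by n: T² = 4 · 1.2955 = 5.1818.

T² ≈ 5.1818


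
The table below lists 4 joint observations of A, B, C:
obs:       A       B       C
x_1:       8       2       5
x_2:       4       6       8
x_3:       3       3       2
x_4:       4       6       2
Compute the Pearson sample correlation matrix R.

Step 1 — column means:
  mean(A) = (8 + 4 + 3 + 4) / 4 = 19/4 = 4.75
  mean(B) = (2 + 6 + 3 + 6) / 4 = 17/4 = 4.25
  mean(C) = (5 + 8 + 2 + 2) / 4 = 17/4 = 4.25

Step 2 — sample variances and covariances s[i,j] = (1/(n-1)) · Σ_k (x_{k,i} - mean_i) · (x_{k,j} - mean_j), with n-1 = 3:
  s[A,A] = ((3.25)·(3.25) + (-0.75)·(-0.75) + (-1.75)·(-1.75) + (-0.75)·(-0.75)) / 3 = 14.75/3 = 4.9167
  s[A,B] = ((3.25)·(-2.25) + (-0.75)·(1.75) + (-1.75)·(-1.25) + (-0.75)·(1.75)) / 3 = -7.75/3 = -2.5833
  s[A,C] = ((3.25)·(0.75) + (-0.75)·(3.75) + (-1.75)·(-2.25) + (-0.75)·(-2.25)) / 3 = 5.25/3 = 1.75
  s[B,B] = ((-2.25)·(-2.25) + (1.75)·(1.75) + (-1.25)·(-1.25) + (1.75)·(1.75)) / 3 = 12.75/3 = 4.25
  s[B,C] = ((-2.25)·(0.75) + (1.75)·(3.75) + (-1.25)·(-2.25) + (1.75)·(-2.25)) / 3 = 3.75/3 = 1.25
  s[C,C] = ((0.75)·(0.75) + (3.75)·(3.75) + (-2.25)·(-2.25) + (-2.25)·(-2.25)) / 3 = 24.75/3 = 8.25
  Sample standard deviations s_i = √(s[i,i]):
  s(A) = √(4.9167) = 2.2174
  s(B) = √(4.25) = 2.0616
  s(C) = √(8.25) = 2.8723

Step 3 — r_{ij} = s_{ij} / (s_i · s_j):
  r[A,A] = 1 (diagonal).
  r[A,B] = -2.5833 / (2.2174 · 2.0616) = -2.5833 / 4.5712 = -0.5651
  r[A,C] = 1.75 / (2.2174 · 2.8723) = 1.75 / 6.3689 = 0.2748
  r[B,B] = 1 (diagonal).
  r[B,C] = 1.25 / (2.0616 · 2.8723) = 1.25 / 5.9214 = 0.2111
  r[C,C] = 1 (diagonal).

R is symmetric with unit diagonal. Assembling:

R = [[1, -0.5651, 0.2748],
 [-0.5651, 1, 0.2111],
 [0.2748, 0.2111, 1]]


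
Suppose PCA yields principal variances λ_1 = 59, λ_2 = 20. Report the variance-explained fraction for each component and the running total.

Step 1 — total variance = trace(Sigma) = Σ λ_i = 59 + 20 = 79.

Step 2 — fraction explained by component i = λ_i / Σ λ:
  PC1: 59/79 = 0.7468
  PC2: 20/79 = 0.2532

Step 3 — cumulative fraction after k components = (λ_1 + ... + λ_k) / Σ λ:
  k = 1: 59/79 = 0.7468
  k = 2: (59 + 20)/79 = 79/79 = 1

Summary (fraction, with percent):

explained: PC1 0.7468 (74.68%), PC2 0.2532 (25.32%);  cumulative: 0.7468, 1


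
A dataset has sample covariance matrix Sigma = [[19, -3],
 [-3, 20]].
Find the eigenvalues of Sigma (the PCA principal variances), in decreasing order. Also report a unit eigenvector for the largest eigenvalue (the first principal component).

Step 1 — characteristic polynomial of 2×2 Sigma:
  det(Sigma - λI) = λ² - trace · λ + det = 0.
  trace = 19 + 20 = 39, det = 19·20 - (-3)² = 371.
Step 2 — discriminant:
  Δ = trace² - 4·det = 1521 - 1484 = 37.
Step 3 — eigenvalues:
  λ = (trace ± √Δ)/2 = (39 ± 6.0828)/2,
  λ_1 = 22.5414,  λ_2 = 16.4586.

Step 4 — unit eigenvector for λ_1: solve (Sigma - λ_1 I)v = 0. First row:
  (19 - 22.5414)·v_x + (-3)·v_y = 0, i.e. (-3.5414)·v_x + (-3)·v_y = 0,
  so v ∝ (b, λ_1 - a) = (-3, 3.5414); multiply by -1 so the first entry is positive: u = (3, -3.5414).
  ||u|| = √((3)² + (-3.5414)²) = √(21.5414) ≈ 4.6413,
  v_1 = u/||u|| ≈ (0.6464, -0.763) (||v_1|| = 1).

λ_1 = 22.5414,  λ_2 = 16.4586;  v_1 ≈ (0.6464, -0.763)


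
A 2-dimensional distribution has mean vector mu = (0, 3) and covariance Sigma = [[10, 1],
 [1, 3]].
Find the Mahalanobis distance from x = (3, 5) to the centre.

Step 1 — centre the observation: (x - mu) = (3, 2).

Step 2 — invert Sigma. det(Sigma) = 10·3 - (1)² = 29.
  Sigma^{-1} = (1/det) · [[d, -b], [-b, a]] = [[0.1034, -0.0345],
 [-0.0345, 0.3448]].

Step 3 — form the quadratic (x - mu)^T · Sigma^{-1} · (x - mu):
  Sigma^{-1} · (x - mu) = (0.2414, 0.5862).
  (x - mu)^T · [Sigma^{-1} · (x - mu)] = (3)·(0.2414) + (2)·(0.5862) = 1.8966.

Step 4 — take square root: d = √(1.8966) ≈ 1.3772.

d(x, mu) = √(1.8966) ≈ 1.3772


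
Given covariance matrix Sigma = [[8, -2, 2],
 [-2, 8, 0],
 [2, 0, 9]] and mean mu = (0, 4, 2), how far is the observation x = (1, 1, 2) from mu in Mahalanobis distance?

Step 1 — centre the observation: (x - mu) = (1, -3, 0).

Step 2 — invert Sigma (cofactor / det for 3×3, or solve directly):
  Sigma^{-1} = [[0.1417, 0.0354, -0.0315],
 [0.0354, 0.1339, -0.0079],
 [-0.0315, -0.0079, 0.1181]].

Step 3 — form the quadratic (x - mu)^T · Sigma^{-1} · (x - mu):
  Sigma^{-1} · (x - mu) = (0.0354, -0.3661, -0.0079).
  (x - mu)^T · [Sigma^{-1} · (x - mu)] = (1)·(0.0354) + (-3)·(-0.3661) + (0)·(-0.0079) = 1.1339.

Step 4 — take square root: d = √(1.1339) ≈ 1.0648.

d(x, mu) = √(1.1339) ≈ 1.0648


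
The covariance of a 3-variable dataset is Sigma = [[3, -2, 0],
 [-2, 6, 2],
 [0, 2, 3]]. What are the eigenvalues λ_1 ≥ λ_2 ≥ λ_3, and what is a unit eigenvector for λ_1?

Step 1 — characteristic polynomial p(λ) = det(λI - Sigma) = λ³ - tr·λ² + c_1·λ - det, where tr = trace, c_1 = sum of the principal 2×2 minors, det = det(Sigma):
  tr = 3 + 6 + 3 = 12,
  c_1 = (3·6 - (-2)²) + (3·3 - (0)²) + (6·3 - (2)²) = 14 + 9 + 14 = 37,
  det = 3·(6·3 - (2)²) - (-2)·((-2)·3 - (2)·(0)) + (0)·((-2)·(2) - 6·(0)) = 3·(14) - (-2)·(-6) + (0)·(-4) = 30.
  So p(λ) = λ³ - 12λ² + 37λ - 30.
Step 2 — look for an integer root (rational root theorem: any rational root is an integer divisor of 30). Testing λ = 3:
  p(3) = 27 - 108 + 111 - 30 = 0  ✓
  Dividing out (λ - 3): p(λ) = (λ - 3)(λ² - 9λ + 10).
Step 3 — remaining eigenvalues from the quadratic λ² - 9λ + 10 = 0:
  Δ = 9² - 4·10 = 81 - 40 = 41,  λ = (9 ± √41)/2 = (9 ± 6.4031)/2 ≈ 7.7016 or 1.2984.
  Sorted: λ_1 = 7.7016,  λ_2 = 3,  λ_3 = 1.2984  (check: sum = 12 = tr ✓).

Step 4 — unit eigenvector for λ_1 ≈ 7.7016: v spans the null space of (Sigma - λ_1 I), whose rows are
  r_1 = (-4.7016, -2, 0),  r_2 = (-2, -1.7016, 2),  r_3 = (0, 2, -4.7016).
  v is orthogonal to every row, so take v ∝ r_1 × r_2 = ((-2)·(2) - (0)·(-1.7016), (0)·(-2) - (-4.7016)·(2), (-4.7016)·(-1.7016) - (-2)·(-2)) ≈ (-4, 9.4031, 4).
  Rescale (multiply by -1 so the first nonzero entry is positive): u = (4, -9.4031, -4).
  ||u|| = √((4)² + (-9.4031)² + (-4)²) = √(120.4187) ≈ 10.9735,  v_1 = u/||u|| ≈ (0.3645, -0.8569, -0.3645) (||v_1|| = 1).

λ_1 = 7.7016,  λ_2 = 3,  λ_3 = 1.2984;  v_1 ≈ (0.3645, -0.8569, -0.3645)


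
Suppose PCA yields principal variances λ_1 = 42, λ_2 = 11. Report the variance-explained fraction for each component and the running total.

Step 1 — total variance = trace(Sigma) = Σ λ_i = 42 + 11 = 53.

Step 2 — fraction explained by component i = λ_i / Σ λ:
  PC1: 42/53 = 0.7925
  PC2: 11/53 = 0.2075

Step 3 — cumulative fraction after k components = (λ_1 + ... + λ_k) / Σ λ:
  k = 1: 42/53 = 0.7925
  k = 2: (42 + 11)/53 = 53/53 = 1

Summary (fraction, with percent):

explained: PC1 0.7925 (79.25%), PC2 0.2075 (20.75%);  cumulative: 0.7925, 1


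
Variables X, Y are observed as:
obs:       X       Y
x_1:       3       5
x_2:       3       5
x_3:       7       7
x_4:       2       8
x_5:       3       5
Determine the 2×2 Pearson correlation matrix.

Step 1 — column means:
  mean(X) = (3 + 3 + 7 + 2 + 3) / 5 = 18/5 = 3.6
  mean(Y) = (5 + 5 + 7 + 8 + 5) / 5 = 30/5 = 6

Step 2 — sample variances and covariances s[i,j] = (1/(n-1)) · Σ_k (x_{k,i} - mean_i) · (x_{k,j} - mean_j), with n-1 = 4:
  s[X,X] = ((-0.6)·(-0.6) + (-0.6)·(-0.6) + (3.4)·(3.4) + (-1.6)·(-1.6) + (-0.6)·(-0.6)) / 4 = 15.2/4 = 3.8
  s[X,Y] = ((-0.6)·(-1) + (-0.6)·(-1) + (3.4)·(1) + (-1.6)·(2) + (-0.6)·(-1)) / 4 = 2/4 = 0.5
  s[Y,Y] = ((-1)·(-1) + (-1)·(-1) + (1)·(1) + (2)·(2) + (-1)·(-1)) / 4 = 8/4 = 2
  Sample standard deviations s_i = √(s[i,i]):
  s(X) = √(3.8) = 1.9494
  s(Y) = √(2) = 1.4142

Step 3 — r_{ij} = s_{ij} / (s_i · s_j):
  r[X,X] = 1 (diagonal).
  r[X,Y] = 0.5 / (1.9494 · 1.4142) = 0.5 / 2.7568 = 0.1814
  r[Y,Y] = 1 (diagonal).

R is symmetric with unit diagonal. Assembling:

R = [[1, 0.1814],
 [0.1814, 1]]


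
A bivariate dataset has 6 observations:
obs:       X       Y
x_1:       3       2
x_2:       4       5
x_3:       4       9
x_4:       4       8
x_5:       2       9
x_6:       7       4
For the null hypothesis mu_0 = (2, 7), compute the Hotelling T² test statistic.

Step 1 — sample mean vector:
  mean(X) = (3 + 4 + 4 + 4 + 2 + 7) / 6 = 24/6 = 4
  mean(Y) = (2 + 5 + 9 + 8 + 9 + 4) / 6 = 37/6 = 6.1667
  x̄ = (4, 6.1667),  deviation x̄ - mu_0 = (4, 6.1667) - (2, 7) = (2, -0.8333).

Step 2 — sample covariance matrix, S[i,j] = (1/(n-1)) · Σ_k (x_{k,i} - mean_i) · (x_{k,j} - mean_j), divisor n-1 = 5:
  S[X,X] = ((-1)·(-1) + (0)·(0) + (0)·(0) + (0)·(0) + (-2)·(-2) + (3)·(3)) / 5 = 14/5 = 2.8
  S[X,Y] = ((-1)·(-4.1667) + (0)·(-1.1667) + (0)·(2.8333) + (0)·(1.8333) + (-2)·(2.8333) + (3)·(-2.1667)) / 5 = -8/5 = -1.6
  S[Y,Y] = ((-4.1667)·(-4.1667) + (-1.1667)·(-1.1667) + (2.8333)·(2.8333) + (1.8333)·(1.8333) + (2.8333)·(2.8333) + (-2.1667)·(-2.1667)) / 5 = 42.8333/5 = 8.5667
  S = [[2.8, -1.6],
 [-1.6, 8.5667]].

Step 3 — invert S. det(S) = 2.8·8.5667 - (-1.6)² = 21.4267.
  S^{-1} = (1/det) · [[d, -b], [-b, a]] = [[0.3998, 0.0747],
 [0.0747, 0.1307]].

Step 4 — quadratic form (x̄ - mu_0)^T · S^{-1} · (x̄ - mu_0):
  S^{-1} · (x̄ - mu_0) = (0.7374, 0.0404),
  (x̄ - mu_0)^T · [...] = (2)·(0.7374) + (-0.8333)·(0.0404) = 1.4411.

Step 5 — scale by n: T² = 6 · 1.4411 = 8.6465.

T² ≈ 8.6465


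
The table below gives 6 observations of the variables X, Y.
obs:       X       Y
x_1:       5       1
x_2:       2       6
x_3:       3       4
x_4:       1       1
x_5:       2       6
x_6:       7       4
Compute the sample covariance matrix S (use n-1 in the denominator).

Step 1 — column means:
  mean(X) = (5 + 2 + 3 + 1 + 2 + 7) / 6 = 20/6 = 3.3333
  mean(Y) = (1 + 6 + 4 + 1 + 6 + 4) / 6 = 22/6 = 3.6667

Step 2 — sample covariance S[i,j] = (1/(n-1)) · Σ_k (x_{k,i} - mean_i) · (x_{k,j} - mean_j), with n-1 = 5.
  S[X,X] = ((1.6667)·(1.6667) + (-1.3333)·(-1.3333) + (-0.3333)·(-0.3333) + (-2.3333)·(-2.3333) + (-1.3333)·(-1.3333) + (3.6667)·(3.6667)) / 5 = 25.3333/5 = 5.0667
  S[X,Y] = ((1.6667)·(-2.6667) + (-1.3333)·(2.3333) + (-0.3333)·(0.3333) + (-2.3333)·(-2.6667) + (-1.3333)·(2.3333) + (3.6667)·(0.3333)) / 5 = -3.3333/5 = -0.6667
  S[Y,Y] = ((-2.6667)·(-2.6667) + (2.3333)·(2.3333) + (0.3333)·(0.3333) + (-2.6667)·(-2.6667) + (2.3333)·(2.3333) + (0.3333)·(0.3333)) / 5 = 25.3333/5 = 5.0667

S is symmetric (S[j,i] = S[i,j]). Assembling:

S = [[5.0667, -0.6667],
 [-0.6667, 5.0667]]


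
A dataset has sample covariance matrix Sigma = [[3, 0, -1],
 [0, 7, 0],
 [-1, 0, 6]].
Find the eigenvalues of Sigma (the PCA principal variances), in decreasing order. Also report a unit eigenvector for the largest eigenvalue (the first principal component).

Step 1 — characteristic polynomial p(λ) = det(λI - Sigma) = λ³ - tr·λ² + c_1·λ - det, where tr = trace, c_1 = sum of the principal 2×2 minors, det = det(Sigma):
  tr = 3 + 7 + 6 = 16,
  c_1 = (3·7 - (0)²) + (3·6 - (-1)²) + (7·6 - (0)²) = 21 + 17 + 42 = 80,
  det = 3·(7·6 - (0)²) - (0)·((0)·6 - (0)·(-1)) + (-1)·((0)·(0) - 7·(-1)) = 3·(42) - (0)·(0) + (-1)·(7) = 119.
  So p(λ) = λ³ - 16λ² + 80λ - 119.
Step 2 — look for an integer root (rational root theorem: any rational root is an integer divisor of 119). Testing λ = 7:
  p(7) = 343 - 784 + 560 - 119 = 0  ✓
  Dividing out (λ - 7): p(λ) = (λ - 7)(λ² - 9λ + 17).
Step 3 — remaining eigenvalues from the quadratic λ² - 9λ + 17 = 0:
  Δ = 9² - 4·17 = 81 - 68 = 13,  λ = (9 ± √13)/2 = (9 ± 3.6056)/2 ≈ 6.3028 or 2.6972.
  Sorted: λ_1 = 7,  λ_2 = 6.3028,  λ_3 = 2.6972  (check: sum = 16 = tr ✓).

Step 4 — unit eigenvector for λ_1 = 7: v spans the null space of (Sigma - λ_1 I), whose rows are
  r_1 = (-4, 0, -1),  r_2 = (0, 0, 0),  r_3 = (-1, 0, -1).
  v is orthogonal to every row, so take v ∝ r_1 × r_3 = ((0)·(-1) - (-1)·(0), (-1)·(-1) - (-4)·(-1), (-4)·(0) - (0)·(-1)) = (0, -3, 0).
  Rescale (divide by 3; multiply by -1 so the first nonzero entry is positive): u = (0, 1, 0).
  ||u|| = √((0)² + (1)² + (0)²) = √(1) = 1,  v_1 = u/||u|| ≈ (0, 1, 0) (||v_1|| = 1).

λ_1 = 7,  λ_2 = 6.3028,  λ_3 = 2.6972;  v_1 ≈ (0, 1, 0)


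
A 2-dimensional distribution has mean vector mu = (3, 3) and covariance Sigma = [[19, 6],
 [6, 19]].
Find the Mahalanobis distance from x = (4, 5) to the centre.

Step 1 — centre the observation: (x - mu) = (1, 2).

Step 2 — invert Sigma. det(Sigma) = 19·19 - (6)² = 325.
  Sigma^{-1} = (1/det) · [[d, -b], [-b, a]] = [[0.0585, -0.0185],
 [-0.0185, 0.0585]].

Step 3 — form the quadratic (x - mu)^T · Sigma^{-1} · (x - mu):
  Sigma^{-1} · (x - mu) = (0.0215, 0.0985).
  (x - mu)^T · [Sigma^{-1} · (x - mu)] = (1)·(0.0215) + (2)·(0.0985) = 0.2185.

Step 4 — take square root: d = √(0.2185) ≈ 0.4674.

d(x, mu) = √(0.2185) ≈ 0.4674


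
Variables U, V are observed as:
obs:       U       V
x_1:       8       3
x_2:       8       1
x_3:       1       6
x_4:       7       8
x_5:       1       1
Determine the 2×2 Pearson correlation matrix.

Step 1 — column means:
  mean(U) = (8 + 8 + 1 + 7 + 1) / 5 = 25/5 = 5
  mean(V) = (3 + 1 + 6 + 8 + 1) / 5 = 19/5 = 3.8

Step 2 — sample variances and covariances s[i,j] = (1/(n-1)) · Σ_k (x_{k,i} - mean_i) · (x_{k,j} - mean_j), with n-1 = 4:
  s[U,U] = ((3)·(3) + (3)·(3) + (-4)·(-4) + (2)·(2) + (-4)·(-4)) / 4 = 54/4 = 13.5
  s[U,V] = ((3)·(-0.8) + (3)·(-2.8) + (-4)·(2.2) + (2)·(4.2) + (-4)·(-2.8)) / 4 = 0/4 = 0
  s[V,V] = ((-0.8)·(-0.8) + (-2.8)·(-2.8) + (2.2)·(2.2) + (4.2)·(4.2) + (-2.8)·(-2.8)) / 4 = 38.8/4 = 9.7
  Sample standard deviations s_i = √(s[i,i]):
  s(U) = √(13.5) = 3.6742
  s(V) = √(9.7) = 3.1145

Step 3 — r_{ij} = s_{ij} / (s_i · s_j):
  r[U,U] = 1 (diagonal).
  r[U,V] = 0 / (3.6742 · 3.1145) = 0 / 11.4433 = 0
  r[V,V] = 1 (diagonal).

R is symmetric with unit diagonal. Assembling:

R = [[1, 0],
 [0, 1]]


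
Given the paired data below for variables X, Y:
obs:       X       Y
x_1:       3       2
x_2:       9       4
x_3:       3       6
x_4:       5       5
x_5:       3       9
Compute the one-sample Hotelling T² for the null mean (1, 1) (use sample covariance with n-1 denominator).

Step 1 — sample mean vector:
  mean(X) = (3 + 9 + 3 + 5 + 3) / 5 = 23/5 = 4.6
  mean(Y) = (2 + 4 + 6 + 5 + 9) / 5 = 26/5 = 5.2
  x̄ = (4.6, 5.2),  deviation x̄ - mu_0 = (4.6, 5.2) - (1, 1) = (3.6, 4.2).

Step 2 — sample covariance matrix, S[i,j] = (1/(n-1)) · Σ_k (x_{k,i} - mean_i) · (x_{k,j} - mean_j), divisor n-1 = 4:
  S[X,X] = ((-1.6)·(-1.6) + (4.4)·(4.4) + (-1.6)·(-1.6) + (0.4)·(0.4) + (-1.6)·(-1.6)) / 4 = 27.2/4 = 6.8
  S[X,Y] = ((-1.6)·(-3.2) + (4.4)·(-1.2) + (-1.6)·(0.8) + (0.4)·(-0.2) + (-1.6)·(3.8)) / 4 = -7.6/4 = -1.9
  S[Y,Y] = ((-3.2)·(-3.2) + (-1.2)·(-1.2) + (0.8)·(0.8) + (-0.2)·(-0.2) + (3.8)·(3.8)) / 4 = 26.8/4 = 6.7
  S = [[6.8, -1.9],
 [-1.9, 6.7]].

Step 3 — invert S. det(S) = 6.8·6.7 - (-1.9)² = 41.95.
  S^{-1} = (1/det) · [[d, -b], [-b, a]] = [[0.1597, 0.0453],
 [0.0453, 0.1621]].

Step 4 — quadratic form (x̄ - mu_0)^T · S^{-1} · (x̄ - mu_0):
  S^{-1} · (x̄ - mu_0) = (0.7652, 0.8439),
  (x̄ - mu_0)^T · [...] = (3.6)·(0.7652) + (4.2)·(0.8439) = 6.2989.

Step 5 — scale by n: T² = 5 · 6.2989 = 31.4946.

T² ≈ 31.4946


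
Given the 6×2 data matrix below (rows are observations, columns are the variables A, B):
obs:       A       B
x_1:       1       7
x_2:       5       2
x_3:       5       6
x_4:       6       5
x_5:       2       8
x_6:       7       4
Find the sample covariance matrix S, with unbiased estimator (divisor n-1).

Step 1 — column means:
  mean(A) = (1 + 5 + 5 + 6 + 2 + 7) / 6 = 26/6 = 4.3333
  mean(B) = (7 + 2 + 6 + 5 + 8 + 4) / 6 = 32/6 = 5.3333

Step 2 — sample covariance S[i,j] = (1/(n-1)) · Σ_k (x_{k,i} - mean_i) · (x_{k,j} - mean_j), with n-1 = 5.
  S[A,A] = ((-3.3333)·(-3.3333) + (0.6667)·(0.6667) + (0.6667)·(0.6667) + (1.6667)·(1.6667) + (-2.3333)·(-2.3333) + (2.6667)·(2.6667)) / 5 = 27.3333/5 = 5.4667
  S[A,B] = ((-3.3333)·(1.6667) + (0.6667)·(-3.3333) + (0.6667)·(0.6667) + (1.6667)·(-0.3333) + (-2.3333)·(2.6667) + (2.6667)·(-1.3333)) / 5 = -17.6667/5 = -3.5333
  S[B,B] = ((1.6667)·(1.6667) + (-3.3333)·(-3.3333) + (0.6667)·(0.6667) + (-0.3333)·(-0.3333) + (2.6667)·(2.6667) + (-1.3333)·(-1.3333)) / 5 = 23.3333/5 = 4.6667

S is symmetric (S[j,i] = S[i,j]). Assembling:

S = [[5.4667, -3.5333],
 [-3.5333, 4.6667]]


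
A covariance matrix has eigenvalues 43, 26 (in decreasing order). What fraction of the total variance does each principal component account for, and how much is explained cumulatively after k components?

Step 1 — total variance = trace(Sigma) = Σ λ_i = 43 + 26 = 69.

Step 2 — fraction explained by component i = λ_i / Σ λ:
  PC1: 43/69 = 0.6232
  PC2: 26/69 = 0.3768

Step 3 — cumulative fraction after k components = (λ_1 + ... + λ_k) / Σ λ:
  k = 1: 43/69 = 0.6232
  k = 2: (43 + 26)/69 = 69/69 = 1

Summary (fraction, with percent):

explained: PC1 0.6232 (62.32%), PC2 0.3768 (37.68%);  cumulative: 0.6232, 1


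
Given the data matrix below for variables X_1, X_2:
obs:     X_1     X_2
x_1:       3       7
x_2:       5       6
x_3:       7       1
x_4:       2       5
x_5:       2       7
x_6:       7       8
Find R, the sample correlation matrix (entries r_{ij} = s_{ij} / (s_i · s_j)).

Step 1 — column means:
  mean(X_1) = (3 + 5 + 7 + 2 + 2 + 7) / 6 = 26/6 = 4.3333
  mean(X_2) = (7 + 6 + 1 + 5 + 7 + 8) / 6 = 34/6 = 5.6667

Step 2 — sample variances and covariances s[i,j] = (1/(n-1)) · Σ_k (x_{k,i} - mean_i) · (x_{k,j} - mean_j), with n-1 = 5:
  s[X_1,X_1] = ((-1.3333)·(-1.3333) + (0.6667)·(0.6667) + (2.6667)·(2.6667) + (-2.3333)·(-2.3333) + (-2.3333)·(-2.3333) + (2.6667)·(2.6667)) / 5 = 27.3333/5 = 5.4667
  s[X_1,X_2] = ((-1.3333)·(1.3333) + (0.6667)·(0.3333) + (2.6667)·(-4.6667) + (-2.3333)·(-0.6667) + (-2.3333)·(1.3333) + (2.6667)·(2.3333)) / 5 = -9.3333/5 = -1.8667
  s[X_2,X_2] = ((1.3333)·(1.3333) + (0.3333)·(0.3333) + (-4.6667)·(-4.6667) + (-0.6667)·(-0.6667) + (1.3333)·(1.3333) + (2.3333)·(2.3333)) / 5 = 31.3333/5 = 6.2667
  Sample standard deviations s_i = √(s[i,i]):
  s(X_1) = √(5.4667) = 2.3381
  s(X_2) = √(6.2667) = 2.5033

Step 3 — r_{ij} = s_{ij} / (s_i · s_j):
  r[X_1,X_1] = 1 (diagonal).
  r[X_1,X_2] = -1.8667 / (2.3381 · 2.5033) = -1.8667 / 5.853 = -0.3189
  r[X_2,X_2] = 1 (diagonal).

R is symmetric with unit diagonal. Assembling:

R = [[1, -0.3189],
 [-0.3189, 1]]


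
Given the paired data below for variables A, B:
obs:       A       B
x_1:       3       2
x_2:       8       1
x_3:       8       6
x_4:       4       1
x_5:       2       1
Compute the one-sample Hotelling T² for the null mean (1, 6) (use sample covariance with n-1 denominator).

Step 1 — sample mean vector:
  mean(A) = (3 + 8 + 8 + 4 + 2) / 5 = 25/5 = 5
  mean(B) = (2 + 1 + 6 + 1 + 1) / 5 = 11/5 = 2.2
  x̄ = (5, 2.2),  deviation x̄ - mu_0 = (5, 2.2) - (1, 6) = (4, -3.8).

Step 2 — sample covariance matrix, S[i,j] = (1/(n-1)) · Σ_k (x_{k,i} - mean_i) · (x_{k,j} - mean_j), divisor n-1 = 4:
  S[A,A] = ((-2)·(-2) + (3)·(3) + (3)·(3) + (-1)·(-1) + (-3)·(-3)) / 4 = 32/4 = 8
  S[A,B] = ((-2)·(-0.2) + (3)·(-1.2) + (3)·(3.8) + (-1)·(-1.2) + (-3)·(-1.2)) / 4 = 13/4 = 3.25
  S[B,B] = ((-0.2)·(-0.2) + (-1.2)·(-1.2) + (3.8)·(3.8) + (-1.2)·(-1.2) + (-1.2)·(-1.2)) / 4 = 18.8/4 = 4.7
  S = [[8, 3.25],
 [3.25, 4.7]].

Step 3 — invert S. det(S) = 8·4.7 - (3.25)² = 27.0375.
  S^{-1} = (1/det) · [[d, -b], [-b, a]] = [[0.1738, -0.1202],
 [-0.1202, 0.2959]].

Step 4 — quadratic form (x̄ - mu_0)^T · S^{-1} · (x̄ - mu_0):
  S^{-1} · (x̄ - mu_0) = (1.1521, -1.6052),
  (x̄ - mu_0)^T · [...] = (4)·(1.1521) + (-3.8)·(-1.6052) = 10.7081.

Step 5 — scale by n: T² = 5 · 10.7081 = 53.5405.

T² ≈ 53.5405


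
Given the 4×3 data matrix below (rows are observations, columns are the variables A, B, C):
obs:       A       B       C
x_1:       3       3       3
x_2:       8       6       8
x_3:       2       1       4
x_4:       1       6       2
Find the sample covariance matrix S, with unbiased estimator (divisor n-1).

Step 1 — column means:
  mean(A) = (3 + 8 + 2 + 1) / 4 = 14/4 = 3.5
  mean(B) = (3 + 6 + 1 + 6) / 4 = 16/4 = 4
  mean(C) = (3 + 8 + 4 + 2) / 4 = 17/4 = 4.25

Step 2 — sample covariance S[i,j] = (1/(n-1)) · Σ_k (x_{k,i} - mean_i) · (x_{k,j} - mean_j), with n-1 = 3.
  S[A,A] = ((-0.5)·(-0.5) + (4.5)·(4.5) + (-1.5)·(-1.5) + (-2.5)·(-2.5)) / 3 = 29/3 = 9.6667
  S[A,B] = ((-0.5)·(-1) + (4.5)·(2) + (-1.5)·(-3) + (-2.5)·(2)) / 3 = 9/3 = 3
  S[A,C] = ((-0.5)·(-1.25) + (4.5)·(3.75) + (-1.5)·(-0.25) + (-2.5)·(-2.25)) / 3 = 23.5/3 = 7.8333
  S[B,B] = ((-1)·(-1) + (2)·(2) + (-3)·(-3) + (2)·(2)) / 3 = 18/3 = 6
  S[B,C] = ((-1)·(-1.25) + (2)·(3.75) + (-3)·(-0.25) + (2)·(-2.25)) / 3 = 5/3 = 1.6667
  S[C,C] = ((-1.25)·(-1.25) + (3.75)·(3.75) + (-0.25)·(-0.25) + (-2.25)·(-2.25)) / 3 = 20.75/3 = 6.9167

S is symmetric (S[j,i] = S[i,j]). Assembling:

S = [[9.6667, 3, 7.8333],
 [3, 6, 1.6667],
 [7.8333, 1.6667, 6.9167]]


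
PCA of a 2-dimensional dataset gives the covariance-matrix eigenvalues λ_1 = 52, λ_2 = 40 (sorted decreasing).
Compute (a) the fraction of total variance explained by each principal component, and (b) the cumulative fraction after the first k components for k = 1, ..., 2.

Step 1 — total variance = trace(Sigma) = Σ λ_i = 52 + 40 = 92.

Step 2 — fraction explained by component i = λ_i / Σ λ:
  PC1: 52/92 = 0.5652
  PC2: 40/92 = 0.4348

Step 3 — cumulative fraction after k components = (λ_1 + ... + λ_k) / Σ λ:
  k = 1: 52/92 = 0.5652
  k = 2: (52 + 40)/92 = 92/92 = 1

Summary (fraction, with percent):

explained: PC1 0.5652 (56.52%), PC2 0.4348 (43.48%);  cumulative: 0.5652, 1


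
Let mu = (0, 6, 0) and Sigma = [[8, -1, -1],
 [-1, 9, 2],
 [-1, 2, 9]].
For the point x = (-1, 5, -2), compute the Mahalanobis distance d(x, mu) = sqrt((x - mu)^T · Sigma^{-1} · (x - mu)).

Step 1 — centre the observation: (x - mu) = (-1, -1, -2).

Step 2 — invert Sigma (cofactor / det for 3×3, or solve directly):
  Sigma^{-1} = [[0.1279, 0.0116, 0.0116],
 [0.0116, 0.1179, -0.0249],
 [0.0116, -0.0249, 0.1179]].

Step 3 — form the quadratic (x - mu)^T · Sigma^{-1} · (x - mu):
  Sigma^{-1} · (x - mu) = (-0.1628, -0.0797, -0.2226).
  (x - mu)^T · [Sigma^{-1} · (x - mu)] = (-1)·(-0.1628) + (-1)·(-0.0797) + (-2)·(-0.2226) = 0.6877.

Step 4 — take square root: d = √(0.6877) ≈ 0.8293.

d(x, mu) = √(0.6877) ≈ 0.8293


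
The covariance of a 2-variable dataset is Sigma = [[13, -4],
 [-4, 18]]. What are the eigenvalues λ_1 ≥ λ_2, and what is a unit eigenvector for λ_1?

Step 1 — characteristic polynomial of 2×2 Sigma:
  det(Sigma - λI) = λ² - trace · λ + det = 0.
  trace = 13 + 18 = 31, det = 13·18 - (-4)² = 218.
Step 2 — discriminant:
  Δ = trace² - 4·det = 961 - 872 = 89.
Step 3 — eigenvalues:
  λ = (trace ± √Δ)/2 = (31 ± 9.434)/2,
  λ_1 = 20.217,  λ_2 = 10.783.

Step 4 — unit eigenvector for λ_1: solve (Sigma - λ_1 I)v = 0. First row:
  (13 - 20.217)·v_x + (-4)·v_y = 0, i.e. (-7.217)·v_x + (-4)·v_y = 0,
  so v ∝ (b, λ_1 - a) = (-4, 7.217); multiply by -1 so the first entry is positive: u = (4, -7.217).
  ||u|| = √((4)² + (-7.217)²) = √(68.085) ≈ 8.2514,
  v_1 = u/||u|| ≈ (0.4848, -0.8746) (||v_1|| = 1).

λ_1 = 20.217,  λ_2 = 10.783;  v_1 ≈ (0.4848, -0.8746)


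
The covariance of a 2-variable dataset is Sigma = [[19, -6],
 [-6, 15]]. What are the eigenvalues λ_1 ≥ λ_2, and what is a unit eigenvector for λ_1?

Step 1 — characteristic polynomial of 2×2 Sigma:
  det(Sigma - λI) = λ² - trace · λ + det = 0.
  trace = 19 + 15 = 34, det = 19·15 - (-6)² = 249.
Step 2 — discriminant:
  Δ = trace² - 4·det = 1156 - 996 = 160.
Step 3 — eigenvalues:
  λ = (trace ± √Δ)/2 = (34 ± 12.6491)/2,
  λ_1 = 23.3246,  λ_2 = 10.6754.

Step 4 — unit eigenvector for λ_1: solve (Sigma - λ_1 I)v = 0. First row:
  (19 - 23.3246)·v_x + (-6)·v_y = 0, i.e. (-4.3246)·v_x + (-6)·v_y = 0,
  so v ∝ (b, λ_1 - a) = (-6, 4.3246); multiply by -1 so the first entry is positive: u = (6, -4.3246).
  ||u|| = √((6)² + (-4.3246)²) = √(54.7018) ≈ 7.3961,
  v_1 = u/||u|| ≈ (0.8112, -0.5847) (||v_1|| = 1).

λ_1 = 23.3246,  λ_2 = 10.6754;  v_1 ≈ (0.8112, -0.5847)


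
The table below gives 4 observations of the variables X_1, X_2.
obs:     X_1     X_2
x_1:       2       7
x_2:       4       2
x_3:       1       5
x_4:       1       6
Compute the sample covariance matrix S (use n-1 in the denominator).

Step 1 — column means:
  mean(X_1) = (2 + 4 + 1 + 1) / 4 = 8/4 = 2
  mean(X_2) = (7 + 2 + 5 + 6) / 4 = 20/4 = 5

Step 2 — sample covariance S[i,j] = (1/(n-1)) · Σ_k (x_{k,i} - mean_i) · (x_{k,j} - mean_j), with n-1 = 3.
  S[X_1,X_1] = ((0)·(0) + (2)·(2) + (-1)·(-1) + (-1)·(-1)) / 3 = 6/3 = 2
  S[X_1,X_2] = ((0)·(2) + (2)·(-3) + (-1)·(0) + (-1)·(1)) / 3 = -7/3 = -2.3333
  S[X_2,X_2] = ((2)·(2) + (-3)·(-3) + (0)·(0) + (1)·(1)) / 3 = 14/3 = 4.6667

S is symmetric (S[j,i] = S[i,j]). Assembling:

S = [[2, -2.3333],
 [-2.3333, 4.6667]]


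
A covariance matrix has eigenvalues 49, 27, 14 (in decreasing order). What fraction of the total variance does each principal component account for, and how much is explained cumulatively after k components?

Step 1 — total variance = trace(Sigma) = Σ λ_i = 49 + 27 + 14 = 90.

Step 2 — fraction explained by component i = λ_i / Σ λ:
  PC1: 49/90 = 0.5444
  PC2: 27/90 = 0.3
  PC3: 14/90 = 0.1556

Step 3 — cumulative fraction after k components = (λ_1 + ... + λ_k) / Σ λ:
  k = 1: 49/90 = 0.5444
  k = 2: (49 + 27)/90 = 76/90 = 0.8444
  k = 3: (49 + 27 + 14)/90 = 90/90 = 1

Summary (fraction, with percent):

explained: PC1 0.5444 (54.44%), PC2 0.3 (30%), PC3 0.1556 (15.56%);  cumulative: 0.5444, 0.8444, 1


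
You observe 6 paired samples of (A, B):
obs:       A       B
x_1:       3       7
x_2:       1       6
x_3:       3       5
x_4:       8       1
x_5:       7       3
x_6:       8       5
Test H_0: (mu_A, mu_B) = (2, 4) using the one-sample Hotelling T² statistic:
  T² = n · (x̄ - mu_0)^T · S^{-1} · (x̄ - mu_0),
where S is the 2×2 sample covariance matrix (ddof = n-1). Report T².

Step 1 — sample mean vector:
  mean(A) = (3 + 1 + 3 + 8 + 7 + 8) / 6 = 30/6 = 5
  mean(B) = (7 + 6 + 5 + 1 + 3 + 5) / 6 = 27/6 = 4.5
  x̄ = (5, 4.5),  deviation x̄ - mu_0 = (5, 4.5) - (2, 4) = (3, 0.5).

Step 2 — sample covariance matrix, S[i,j] = (1/(n-1)) · Σ_k (x_{k,i} - mean_i) · (x_{k,j} - mean_j), divisor n-1 = 5:
  S[A,A] = ((-2)·(-2) + (-4)·(-4) + (-2)·(-2) + (3)·(3) + (2)·(2) + (3)·(3)) / 5 = 46/5 = 9.2
  S[A,B] = ((-2)·(2.5) + (-4)·(1.5) + (-2)·(0.5) + (3)·(-3.5) + (2)·(-1.5) + (3)·(0.5)) / 5 = -24/5 = -4.8
  S[B,B] = ((2.5)·(2.5) + (1.5)·(1.5) + (0.5)·(0.5) + (-3.5)·(-3.5) + (-1.5)·(-1.5) + (0.5)·(0.5)) / 5 = 23.5/5 = 4.7
  S = [[9.2, -4.8],
 [-4.8, 4.7]].

Step 3 — invert S. det(S) = 9.2·4.7 - (-4.8)² = 20.2.
  S^{-1} = (1/det) · [[d, -b], [-b, a]] = [[0.2327, 0.2376],
 [0.2376, 0.4554]].

Step 4 — quadratic form (x̄ - mu_0)^T · S^{-1} · (x̄ - mu_0):
  S^{-1} · (x̄ - mu_0) = (0.8168, 0.9406),
  (x̄ - mu_0)^T · [...] = (3)·(0.8168) + (0.5)·(0.9406) = 2.9208.

Step 5 — scale by n: T² = 6 · 2.9208 = 17.5248.

T² ≈ 17.5248


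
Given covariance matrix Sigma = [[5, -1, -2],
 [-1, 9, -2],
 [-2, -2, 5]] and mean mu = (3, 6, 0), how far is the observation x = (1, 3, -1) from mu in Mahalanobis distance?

Step 1 — centre the observation: (x - mu) = (-2, -3, -1).

Step 2 — invert Sigma (cofactor / det for 3×3, or solve directly):
  Sigma^{-1} = [[0.2628, 0.0577, 0.1282],
 [0.0577, 0.1346, 0.0769],
 [0.1282, 0.0769, 0.2821]].

Step 3 — form the quadratic (x - mu)^T · Sigma^{-1} · (x - mu):
  Sigma^{-1} · (x - mu) = (-0.8269, -0.5962, -0.7692).
  (x - mu)^T · [Sigma^{-1} · (x - mu)] = (-2)·(-0.8269) + (-3)·(-0.5962) + (-1)·(-0.7692) = 4.2115.

Step 4 — take square root: d = √(4.2115) ≈ 2.0522.

d(x, mu) = √(4.2115) ≈ 2.0522


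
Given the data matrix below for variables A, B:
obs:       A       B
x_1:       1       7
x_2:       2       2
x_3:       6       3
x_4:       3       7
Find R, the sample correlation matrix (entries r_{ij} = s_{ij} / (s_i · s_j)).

Step 1 — column means:
  mean(A) = (1 + 2 + 6 + 3) / 4 = 12/4 = 3
  mean(B) = (7 + 2 + 3 + 7) / 4 = 19/4 = 4.75

Step 2 — sample variances and covariances s[i,j] = (1/(n-1)) · Σ_k (x_{k,i} - mean_i) · (x_{k,j} - mean_j), with n-1 = 3:
  s[A,A] = ((-2)·(-2) + (-1)·(-1) + (3)·(3) + (0)·(0)) / 3 = 14/3 = 4.6667
  s[A,B] = ((-2)·(2.25) + (-1)·(-2.75) + (3)·(-1.75) + (0)·(2.25)) / 3 = -7/3 = -2.3333
  s[B,B] = ((2.25)·(2.25) + (-2.75)·(-2.75) + (-1.75)·(-1.75) + (2.25)·(2.25)) / 3 = 20.75/3 = 6.9167
  Sample standard deviations s_i = √(s[i,i]):
  s(A) = √(4.6667) = 2.1602
  s(B) = √(6.9167) = 2.63

Step 3 — r_{ij} = s_{ij} / (s_i · s_j):
  r[A,A] = 1 (diagonal).
  r[A,B] = -2.3333 / (2.1602 · 2.63) = -2.3333 / 5.6814 = -0.4107
  r[B,B] = 1 (diagonal).

R is symmetric with unit diagonal. Assembling:

R = [[1, -0.4107],
 [-0.4107, 1]]


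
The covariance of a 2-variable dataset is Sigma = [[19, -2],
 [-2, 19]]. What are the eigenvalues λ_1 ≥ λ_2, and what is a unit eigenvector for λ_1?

Step 1 — characteristic polynomial of 2×2 Sigma:
  det(Sigma - λI) = λ² - trace · λ + det = 0.
  trace = 19 + 19 = 38, det = 19·19 - (-2)² = 357.
Step 2 — discriminant:
  Δ = trace² - 4·det = 1444 - 1428 = 16.
Step 3 — eigenvalues:
  λ = (trace ± √Δ)/2 = (38 ± 4)/2,
  λ_1 = 21,  λ_2 = 17.

Step 4 — unit eigenvector for λ_1: solve (Sigma - λ_1 I)v = 0. First row:
  (19 - 21)·v_x + (-2)·v_y = 0, i.e. (-2)·v_x + (-2)·v_y = 0,
  so v ∝ (b, λ_1 - a) = (-2, 2); multiply by -1 so the first entry is positive: u = (2, -2).
  ||u|| = √((2)² + (-2)²) = √(8) ≈ 2.8284,
  v_1 = u/||u|| ≈ (0.7071, -0.7071) (||v_1|| = 1).

λ_1 = 21,  λ_2 = 17;  v_1 ≈ (0.7071, -0.7071)


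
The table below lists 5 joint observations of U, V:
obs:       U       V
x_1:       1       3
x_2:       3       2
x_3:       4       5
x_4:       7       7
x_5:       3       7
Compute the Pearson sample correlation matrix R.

Step 1 — column means:
  mean(U) = (1 + 3 + 4 + 7 + 3) / 5 = 18/5 = 3.6
  mean(V) = (3 + 2 + 5 + 7 + 7) / 5 = 24/5 = 4.8

Step 2 — sample variances and covariances s[i,j] = (1/(n-1)) · Σ_k (x_{k,i} - mean_i) · (x_{k,j} - mean_j), with n-1 = 4:
  s[U,U] = ((-2.6)·(-2.6) + (-0.6)·(-0.6) + (0.4)·(0.4) + (3.4)·(3.4) + (-0.6)·(-0.6)) / 4 = 19.2/4 = 4.8
  s[U,V] = ((-2.6)·(-1.8) + (-0.6)·(-2.8) + (0.4)·(0.2) + (3.4)·(2.2) + (-0.6)·(2.2)) / 4 = 12.6/4 = 3.15
  s[V,V] = ((-1.8)·(-1.8) + (-2.8)·(-2.8) + (0.2)·(0.2) + (2.2)·(2.2) + (2.2)·(2.2)) / 4 = 20.8/4 = 5.2
  Sample standard deviations s_i = √(s[i,i]):
  s(U) = √(4.8) = 2.1909
  s(V) = √(5.2) = 2.2804

Step 3 — r_{ij} = s_{ij} / (s_i · s_j):
  r[U,U] = 1 (diagonal).
  r[U,V] = 3.15 / (2.1909 · 2.2804) = 3.15 / 4.996 = 0.6305
  r[V,V] = 1 (diagonal).

R is symmetric with unit diagonal. Assembling:

R = [[1, 0.6305],
 [0.6305, 1]]


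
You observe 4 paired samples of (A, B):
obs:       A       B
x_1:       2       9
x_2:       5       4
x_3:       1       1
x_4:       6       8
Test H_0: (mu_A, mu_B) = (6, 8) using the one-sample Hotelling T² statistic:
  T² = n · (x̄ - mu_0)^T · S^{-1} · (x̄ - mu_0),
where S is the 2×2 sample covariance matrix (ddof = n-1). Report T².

Step 1 — sample mean vector:
  mean(A) = (2 + 5 + 1 + 6) / 4 = 14/4 = 3.5
  mean(B) = (9 + 4 + 1 + 8) / 4 = 22/4 = 5.5
  x̄ = (3.5, 5.5),  deviation x̄ - mu_0 = (3.5, 5.5) - (6, 8) = (-2.5, -2.5).

Step 2 — sample covariance matrix, S[i,j] = (1/(n-1)) · Σ_k (x_{k,i} - mean_i) · (x_{k,j} - mean_j), divisor n-1 = 3:
  S[A,A] = ((-1.5)·(-1.5) + (1.5)·(1.5) + (-2.5)·(-2.5) + (2.5)·(2.5)) / 3 = 17/3 = 5.6667
  S[A,B] = ((-1.5)·(3.5) + (1.5)·(-1.5) + (-2.5)·(-4.5) + (2.5)·(2.5)) / 3 = 10/3 = 3.3333
  S[B,B] = ((3.5)·(3.5) + (-1.5)·(-1.5) + (-4.5)·(-4.5) + (2.5)·(2.5)) / 3 = 41/3 = 13.6667
  S = [[5.6667, 3.3333],
 [3.3333, 13.6667]].

Step 3 — invert S. det(S) = 5.6667·13.6667 - (3.3333)² = 66.3333.
  S^{-1} = (1/det) · [[d, -b], [-b, a]] = [[0.206, -0.0503],
 [-0.0503, 0.0854]].

Step 4 — quadratic form (x̄ - mu_0)^T · S^{-1} · (x̄ - mu_0):
  S^{-1} · (x̄ - mu_0) = (-0.3894, -0.0879),
  (x̄ - mu_0)^T · [...] = (-2.5)·(-0.3894) + (-2.5)·(-0.0879) = 1.1935.

Step 5 — scale by n: T² = 4 · 1.1935 = 4.7739.

T² ≈ 4.7739
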